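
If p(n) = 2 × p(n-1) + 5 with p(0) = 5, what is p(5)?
Computing step by step:
p(0) = 5
p(1) = 2 × 5 + 5 = 15
p(2) = 2 × 15 + 5 = 35
p(3) = 2 × 35 + 5 = 75
p(4) = 2 × 75 + 5 = 155
p(5) = 2 × 155 + 5 = 315

315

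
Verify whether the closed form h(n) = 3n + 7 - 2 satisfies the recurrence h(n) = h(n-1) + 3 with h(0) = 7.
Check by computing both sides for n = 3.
From the recurrence with h(0) = 7:
  h(0) = 7, h(1) = 10, h(2) = 13, h(3) = 16
  so the recurrence gives h(3) = 16.
From the proposed closed form h(n) = 3n + 7 - 2:
  h(3) = 14.
The recurrence gives 16 but the closed form gives 14, so the closed form does not satisfy the recurrence.

No, the closed form is incorrect.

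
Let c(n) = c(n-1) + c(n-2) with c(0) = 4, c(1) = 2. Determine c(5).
Computing the sequence terms:
4, 2, 6, 8, 14, 22

22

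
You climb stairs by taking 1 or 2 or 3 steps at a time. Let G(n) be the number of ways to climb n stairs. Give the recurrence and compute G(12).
Condition on the size of the last step (1 to 3): before it there were n-1, …, n-3 stairs climbed, and these cases are disjoint, so G(n) = G(n-1) + G(n-2) + G(n-3) (order-3 linear recurrence).
Initial conditions by direct count (compositions of i into parts ≤ 3): G(1) = 1; G(2) = 2; G(3) = 4.
Iterating the recurrence: G(4) = 7, G(5) = 13, G(6) = 24, G(7) = 44, G(8) = 81, G(9) = 149, G(10) = 274, G(11) = 504, G(12) = 927.

G(n) = G(n-1) + G(n-2) + G(n-3), G(1) = 1, G(2) = 2, G(3) = 4; G(12) = 927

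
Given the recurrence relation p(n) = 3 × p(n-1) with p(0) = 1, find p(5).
Computing step by step:
p(0) = 1
p(1) = 3 × 1 = 3
p(2) = 3 × 3 = 9
p(3) = 3 × 9 = 27
p(4) = 3 × 27 = 81
p(5) = 3 × 81 = 243

243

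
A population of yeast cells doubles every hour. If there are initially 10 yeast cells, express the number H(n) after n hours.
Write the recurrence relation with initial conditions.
Each hour multiplies the count by 2, so the count after n hours depends only on the count after n-1 hours: H(n) = 2 × H(n-1). The starting count gives H(0) = 10.
Unrolling n times gives the closed form H(n) = 10 × 2ⁿ.

H(n) = 2 × H(n-1), H(0) = 10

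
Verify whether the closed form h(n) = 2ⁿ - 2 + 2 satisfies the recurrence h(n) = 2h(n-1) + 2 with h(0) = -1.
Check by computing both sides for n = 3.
From the recurrence with h(0) = -1:
  h(0) = -1, h(1) = 0, h(2) = 2, h(3) = 6
  so the recurrence gives h(3) = 6.
From the proposed closed form h(n) = 2ⁿ - 2 + 2:
  h(3) = 8.
The recurrence gives 6 but the closed form gives 8, so the closed form does not satisfy the recurrence.

No, the closed form is incorrect.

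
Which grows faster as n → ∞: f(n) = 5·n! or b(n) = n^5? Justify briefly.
Comparing growth rates:
Growth-rate hierarchy: log n ≺ any polynomial ≺ any exponential cⁿ (c>1) ≺ n! ≺ nⁿ.
factorial dominates polynomial degree 5 asymptotically.

f(n) grows faster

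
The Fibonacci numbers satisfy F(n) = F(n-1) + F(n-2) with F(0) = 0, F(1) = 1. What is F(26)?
Computing the sequence terms:
0, 1, 1, 2, 3, 5, 8, 13, 21, 34, 55, 89, 144, 233, 377, 610, 987, 1597, 2584, 4181, 6765, 10946, 17711, 28657, 46368, 75025, 121393

121393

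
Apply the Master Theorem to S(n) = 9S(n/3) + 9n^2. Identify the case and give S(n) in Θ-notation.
Master Theorem template: S(n) = a·S(n/b) + f(n).
Here: a=9, b=3, f(n)=9n^2
Compute log_b(a) = log_3(9) = 2.
f(n) = 9n^2 = Θ(n^2). Case 2: S(n) = Θ(n^2 log n).

Case 2: S(n) = Θ(n^2 log n)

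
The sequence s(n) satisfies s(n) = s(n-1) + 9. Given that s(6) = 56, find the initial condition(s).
s(6) = s(0) + 6·9, so s(0) = 56 - 54 = 2.

s(0) = 2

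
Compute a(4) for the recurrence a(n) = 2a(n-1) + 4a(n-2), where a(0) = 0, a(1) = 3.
Computing the sequence terms:
0, 3, 6, 24, 72

72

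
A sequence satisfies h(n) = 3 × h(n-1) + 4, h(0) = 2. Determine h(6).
Computing step by step:
h(0) = 2
h(1) = 3 × 2 + 4 = 10
h(2) = 3 × 10 + 4 = 34
h(3) = 3 × 34 + 4 = 106
h(4) = 3 × 106 + 4 = 322
h(5) = 3 × 322 + 4 = 970
h(6) = 3 × 970 + 4 = 2914

2914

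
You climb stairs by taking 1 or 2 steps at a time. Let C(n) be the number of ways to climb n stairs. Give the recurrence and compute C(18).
Condition on the size of the last step (1 to 2): before it there were n-1, …, n-2 stairs climbed, and these cases are disjoint, so C(n) = C(n-1) + C(n-2) (Fibonacci-type sequence).
Initial conditions by direct count (compositions of i into parts ≤ 2): C(1) = 1; C(2) = 2.
Iterating the recurrence: C(3) = 3, C(4) = 5, C(5) = 8, C(6) = 13, C(7) = 21, C(8) = 34, C(9) = 55, C(10) = 89, C(11) = 144, C(12) = 233, C(13) = 377, C(14) = 610, C(15) = 987, C(16) = 1597, C(17) = 2584, C(18) = 4181.

C(n) = C(n-1) + C(n-2), C(1) = 1, C(2) = 2; C(18) = 4181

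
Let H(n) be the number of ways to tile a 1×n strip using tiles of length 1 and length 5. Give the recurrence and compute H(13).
Condition on the last tile: it has length 1 (leaving a 1×(n-1) strip) or length 5 (leaving a 1×(n-5) strip), so H(n) = H(n-1) + H(n-5) (order-5 linear recurrence).
For 0 ≤ i < 5 only unit tiles fit, so H(i) = 1.
Iterating the recurrence: H(5) = 2, H(6) = 3, H(7) = 4, H(8) = 5, H(9) = 6, H(10) = 8, H(11) = 11, H(12) = 15, H(13) = 20.

H(n) = H(n-1) + H(n-5), with H(i) = 1 for 0 ≤ i < 5; H(13) = 20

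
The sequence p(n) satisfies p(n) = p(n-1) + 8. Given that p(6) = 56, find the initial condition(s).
p(6) = p(0) + 6·8, so p(0) = 56 - 48 = 8.

p(0) = 8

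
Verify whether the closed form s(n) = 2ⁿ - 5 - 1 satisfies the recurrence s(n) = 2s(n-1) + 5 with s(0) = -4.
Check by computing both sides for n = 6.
From the recurrence with s(0) = -4:
  s(0) = -4, s(1) = -3, s(2) = -1, s(3) = 3, s(4) = 11, s(5) = 27, s(6) = 59
  so the recurrence gives s(6) = 59.
From the proposed closed form s(n) = 2ⁿ - 5 - 1:
  s(6) = 58.
The recurrence gives 59 but the closed form gives 58, so the closed form does not satisfy the recurrence.

No, the closed form is incorrect.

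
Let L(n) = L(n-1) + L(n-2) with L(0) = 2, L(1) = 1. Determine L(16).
Computing the sequence terms:
2, 1, 3, 4, 7, 11, 18, 29, 47, 76, 123, 199, 322, 521, 843, 1364, 2207

2207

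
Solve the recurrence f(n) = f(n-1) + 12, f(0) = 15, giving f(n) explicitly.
Recurrence: f(n) = f(n-1) + 12, initial: f(0) = 15.
Each step adds 12, so f(n) = f(0) + 12n = 12n + 15.

f(n) = 12n + 15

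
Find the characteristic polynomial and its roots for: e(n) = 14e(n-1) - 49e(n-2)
Substitute e(n) = rⁿ and divide through by rⁿ⁻²: r² - 14r + 49 = 0
Factor: (r - 7)² = 0, so r = 7 (double root).
General solution: e(n) = (A + Bn)·7ⁿ

Characteristic: r² - 14r + 49 = 0, Roots: r = 7 (double root)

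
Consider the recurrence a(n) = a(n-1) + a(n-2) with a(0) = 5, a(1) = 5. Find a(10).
Computing the sequence terms:
5, 5, 10, 15, 25, 40, 65, 105, 170, 275, 445

445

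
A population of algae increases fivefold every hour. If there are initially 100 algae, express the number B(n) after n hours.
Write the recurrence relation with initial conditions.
Each hour multiplies the count by 5, so the count after n hours depends only on the count after n-1 hours: B(n) = 5 × B(n-1). The starting count gives B(0) = 100.
Unrolling n times gives the closed form B(n) = 100 × 5ⁿ.

B(n) = 5 × B(n-1), B(0) = 100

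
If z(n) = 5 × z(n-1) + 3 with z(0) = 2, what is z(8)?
Computing step by step:
z(0) = 2
z(1) = 5 × 2 + 3 = 13
z(2) = 5 × 13 + 3 = 68
z(3) = 5 × 68 + 3 = 343
z(4) = 5 × 343 + 3 = 1718
z(5) = 5 × 1718 + 3 = 8593
z(6) = 5 × 8593 + 3 = 42968
z(7) = 5 × 42968 + 3 = 214843
z(8) = 5 × 214843 + 3 = 1074218

1074218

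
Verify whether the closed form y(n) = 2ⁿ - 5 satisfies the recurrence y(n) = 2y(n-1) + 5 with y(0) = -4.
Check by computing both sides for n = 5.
From the recurrence with y(0) = -4:
  y(0) = -4, y(1) = -3, y(2) = -1, y(3) = 3, y(4) = 11, y(5) = 27
  so the recurrence gives y(5) = 27.
From the proposed closed form y(n) = 2ⁿ - 5:
  y(5) = 27.
Both sides give 27 at n = 5, and the initial condition(s) match, so the closed form is consistent.

Yes, the closed form is correct.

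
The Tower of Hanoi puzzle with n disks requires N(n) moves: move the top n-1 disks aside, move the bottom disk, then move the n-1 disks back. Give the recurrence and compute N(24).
Moving n disks = move the top n-1 disks aside (N(n-1) moves) + move the largest disk (1 move) + move the n-1 disks back on top (N(n-1) moves), so N(n) = 2N(n-1) + 1, with N(1) = 1 (a single disk takes one move).
First terms: 1, 3, 7, 15, 31, 63, … — each is one less than a power of 2. Indeed N(n) + 1 = 2(N(n-1) + 1) with N(1) + 1 = 2, so N(n) + 1 = 2ⁿ and N(n) = 2ⁿ - 1.
Hence N(24) = 2^24 - 1 = 16777216 - 1 = 16777215.

N(n) = 2N(n-1) + 1, N(1) = 1; N(24) = 16777215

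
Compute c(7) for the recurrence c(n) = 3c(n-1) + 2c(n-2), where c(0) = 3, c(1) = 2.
Computing the sequence terms:
3, 2, 12, 40, 144, 512, 1824, 6496

6496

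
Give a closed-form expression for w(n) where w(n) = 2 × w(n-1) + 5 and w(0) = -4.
Recurrence: w(n) = 2 × w(n-1) + 5, initial: w(0) = -4.
Try w(n) = A·2ⁿ + C. Substituting: A·2ⁿ + C = 2(A·2ⁿ⁻¹ + C) + 5 = A·2ⁿ + 2C + 5, so C = 2C + 5, giving C = -5. Then w(0) = A - 5 = -4 gives A = 1.

w(n) = 2ⁿ - 5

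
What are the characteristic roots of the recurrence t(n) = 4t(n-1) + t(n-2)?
Substitute t(n) = rⁿ and divide through by rⁿ⁻²: r² - 4r - 1 = 0
Discriminant: 4² + 4·1 = 20, not a perfect square, so by the quadratic formula r = (4 ± √20)/2.
General solution: t(n) = A·r₁ⁿ + B·r₂ⁿ where r₁,r₂ = (4 ± √20)/2

Characteristic: r² - 4r - 1 = 0, Roots: r = (4 ± √20)/2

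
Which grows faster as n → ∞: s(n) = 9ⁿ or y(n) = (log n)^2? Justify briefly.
Comparing growth rates:
Growth-rate hierarchy: log n ≺ any polynomial ≺ any exponential cⁿ (c>1) ≺ n! ≺ nⁿ.
exponential base 9 dominates polylogarithmic (log n)^2 asymptotically.

s(n) grows faster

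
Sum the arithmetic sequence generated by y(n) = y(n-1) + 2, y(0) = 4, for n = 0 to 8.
Computing the sequence terms: 4, 6, 8, 10, 12, 14, 16, 18, 20
Adding these values together:

108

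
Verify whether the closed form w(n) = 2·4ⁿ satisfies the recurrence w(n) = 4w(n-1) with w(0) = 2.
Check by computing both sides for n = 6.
From the recurrence with w(0) = 2:
  w(0) = 2, w(1) = 8, w(2) = 32, w(3) = 128, w(4) = 512, w(5) = 2048, w(6) = 8192
  so the recurrence gives w(6) = 8192.
From the proposed closed form w(n) = 2·4ⁿ:
  w(6) = 8192.
Both sides give 8192 at n = 6, and the initial condition(s) match, so the closed form is consistent.

Yes, the closed form is correct.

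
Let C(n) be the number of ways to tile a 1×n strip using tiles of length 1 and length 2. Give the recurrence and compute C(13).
Condition on the last tile: it has length 1 (leaving a 1×(n-1) strip) or length 2 (leaving a 1×(n-2) strip), so C(n) = C(n-1) + C(n-2) (order-2 linear recurrence).
For 0 ≤ i < 2 only unit tiles fit, so C(i) = 1.
Iterating the recurrence: C(2) = 2, C(3) = 3, C(4) = 5, C(5) = 8, C(6) = 13, C(7) = 21, C(8) = 34, C(9) = 55, C(10) = 89, C(11) = 144, C(12) = 233, C(13) = 377.

C(n) = C(n-1) + C(n-2), with C(i) = 1 for 0 ≤ i < 2; C(13) = 377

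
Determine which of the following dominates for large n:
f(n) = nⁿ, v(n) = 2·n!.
Comparing growth rates:
Growth-rate hierarchy: log n ≺ any polynomial ≺ any exponential cⁿ (c>1) ≺ n! ≺ nⁿ.
super-exponential nⁿ dominates factorial asymptotically.

f(n) grows faster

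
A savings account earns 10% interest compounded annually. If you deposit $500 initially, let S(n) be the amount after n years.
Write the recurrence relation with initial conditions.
Each year the balance grows by 10%, i.e. is multiplied by 1 + 10/100 = 1.1, so S(n) = 1.1 × S(n-1). The initial deposit gives S(0) = 500.
Unrolling gives the closed form S(n) = 500 × (1.1)ⁿ.

S(n) = 1.1 × S(n-1), S(0) = 500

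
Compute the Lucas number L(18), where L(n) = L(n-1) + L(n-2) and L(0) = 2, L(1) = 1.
Computing the sequence terms:
2, 1, 3, 4, 7, 11, 18, 29, 47, 76, 123, 199, 322, 521, 843, 1364, 2207, 3571, 5778

5778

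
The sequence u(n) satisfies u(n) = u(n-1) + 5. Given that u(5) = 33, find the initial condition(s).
u(5) = u(0) + 5·5, so u(0) = 33 - 25 = 8.

u(0) = 8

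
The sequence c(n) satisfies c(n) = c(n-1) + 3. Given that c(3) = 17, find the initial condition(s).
c(3) = c(0) + 3·3, so c(0) = 17 - 9 = 8.

c(0) = 8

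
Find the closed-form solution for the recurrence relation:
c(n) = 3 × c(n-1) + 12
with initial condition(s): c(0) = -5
Recurrence: c(n) = 3 × c(n-1) + 12, initial: c(0) = -5.
Try c(n) = A·3ⁿ + C. Substituting: A·3ⁿ + C = 3(A·3ⁿ⁻¹ + C) + 12 = A·3ⁿ + 3C + 12, so C = 3C + 12, giving C = -6. Then c(0) = A - 6 = -5 gives A = 1.

c(n) = 3ⁿ - 6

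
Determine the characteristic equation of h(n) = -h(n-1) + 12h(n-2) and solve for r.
Substitute h(n) = rⁿ and divide through by rⁿ⁻²: r² + r - 12 = 0
Factor: (r + 4)(r - 3) = 0, so r = -4, 3.
General solution: h(n) = A·(-4)ⁿ + B·3ⁿ

Characteristic: r² + r - 12 = 0, Roots: r = -4, 3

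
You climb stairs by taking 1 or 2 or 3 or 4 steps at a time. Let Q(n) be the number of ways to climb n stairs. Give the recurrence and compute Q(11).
Condition on the size of the last step (1 to 4): before it there were n-1, …, n-4 stairs climbed, and these cases are disjoint, so Q(n) = Q(n-1) + Q(n-2) + Q(n-3) + Q(n-4) (order-4 linear recurrence).
Initial conditions by direct count (compositions of i into parts ≤ 4): Q(1) = 1; Q(2) = 2; Q(3) = 4; Q(4) = 8.
Iterating the recurrence: Q(5) = 15, Q(6) = 29, Q(7) = 56, Q(8) = 108, Q(9) = 208, Q(10) = 401, Q(11) = 773.

Q(n) = Q(n-1) + Q(n-2) + Q(n-3) + Q(n-4), Q(1) = 1, Q(2) = 2, Q(3) = 4, Q(4) = 8; Q(11) = 773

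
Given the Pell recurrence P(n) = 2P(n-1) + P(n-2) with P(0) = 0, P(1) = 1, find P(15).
Computing the sequence terms:
0, 1, 2, 5, 12, 29, 70, 169, 408, 985, 2378, 5741, 13860, 33461, 80782, 195025

195025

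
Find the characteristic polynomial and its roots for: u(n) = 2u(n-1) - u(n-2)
Substitute u(n) = rⁿ and divide through by rⁿ⁻²: r² - 2r + 1 = 0
Factor: (r - 1)² = 0, so r = 1 (double root).
General solution: u(n) = (A + Bn)·1ⁿ

Characteristic: r² - 2r + 1 = 0, Roots: r = 1 (double root)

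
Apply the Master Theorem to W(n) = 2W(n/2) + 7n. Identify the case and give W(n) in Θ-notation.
Master Theorem template: W(n) = a·W(n/b) + f(n).
Here: a=2, b=2, f(n)=7n
Compute log_b(a) = log_2(2) = 1.
f(n) = 7n = Θ(n). Case 2: W(n) = Θ(n log n).

Case 2: W(n) = Θ(n log n)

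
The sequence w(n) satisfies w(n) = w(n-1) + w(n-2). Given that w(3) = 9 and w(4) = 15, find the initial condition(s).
Work backwards using w(k) = w(k+2) - w(k+1):
w(2) = w(4) - w(3) = 15 - 9 = 6
w(1) = w(3) - w(2) = 9 - 6 = 3
w(0) = w(2) - w(1) = 6 - 3 = 3

w(0) = 3, w(1) = 3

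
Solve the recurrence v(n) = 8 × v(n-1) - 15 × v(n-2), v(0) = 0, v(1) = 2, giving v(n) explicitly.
Recurrence: v(n) = 8 × v(n-1) - 15 × v(n-2), initial: v(0) = 0, v(1) = 2.
Characteristic equation: r² - 8r + 15 = 0, which factors as (r - 5)(r - 3) = 0, so r = 5, 3. General solution v(n) = A·5ⁿ + B·3ⁿ. From v(0) = 0: A + B = 0. From v(1) = 2: 5A + 3B = 2. Solving gives A = 1, B = -1.

v(n) = 5ⁿ - 3ⁿ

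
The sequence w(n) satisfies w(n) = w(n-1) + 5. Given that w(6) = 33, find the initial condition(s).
w(6) = w(0) + 6·5, so w(0) = 33 - 30 = 3.

w(0) = 3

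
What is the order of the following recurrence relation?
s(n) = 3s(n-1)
The order is the largest lag k for which s(n-k) appears. Here the deepest term is s(n-1), so the order is 1.

Order 1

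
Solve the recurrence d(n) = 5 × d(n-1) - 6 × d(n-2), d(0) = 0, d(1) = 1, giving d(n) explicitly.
Recurrence: d(n) = 5 × d(n-1) - 6 × d(n-2), initial: d(0) = 0, d(1) = 1.
Characteristic equation: r² - 5r + 6 = 0, which factors as (r - 3)(r - 2) = 0, so r = 3, 2. General solution d(n) = A·3ⁿ + B·2ⁿ. From d(0) = 0: A + B = 0. From d(1) = 1: 3A + 2B = 1. Solving gives A = 1, B = -1.

d(n) = 3ⁿ - 2ⁿ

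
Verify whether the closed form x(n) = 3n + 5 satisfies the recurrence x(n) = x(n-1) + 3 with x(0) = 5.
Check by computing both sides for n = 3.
From the recurrence with x(0) = 5:
  x(0) = 5, x(1) = 8, x(2) = 11, x(3) = 14
  so the recurrence gives x(3) = 14.
From the proposed closed form x(n) = 3n + 5:
  x(3) = 14.
Both sides give 14 at n = 3, and the initial condition(s) match, so the closed form is consistent.

Yes, the closed form is correct.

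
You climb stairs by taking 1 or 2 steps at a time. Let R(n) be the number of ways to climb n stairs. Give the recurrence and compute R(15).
Condition on the size of the last step (1 to 2): before it there were n-1, …, n-2 stairs climbed, and these cases are disjoint, so R(n) = R(n-1) + R(n-2) (Fibonacci-type sequence).
Initial conditions by direct count (compositions of i into parts ≤ 2): R(1) = 1; R(2) = 2.
Iterating the recurrence: R(3) = 3, R(4) = 5, R(5) = 8, R(6) = 13, R(7) = 21, R(8) = 34, R(9) = 55, R(10) = 89, R(11) = 144, R(12) = 233, R(13) = 377, R(14) = 610, R(15) = 987.

R(n) = R(n-1) + R(n-2), R(1) = 1, R(2) = 2; R(15) = 987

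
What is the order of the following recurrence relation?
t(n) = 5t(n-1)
The order is the largest lag k for which t(n-k) appears. Here the deepest term is t(n-1), so the order is 1.

Order 1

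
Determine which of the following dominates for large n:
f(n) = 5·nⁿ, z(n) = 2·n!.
Comparing growth rates:
Growth-rate hierarchy: log n ≺ any polynomial ≺ any exponential cⁿ (c>1) ≺ n! ≺ nⁿ.
super-exponential nⁿ dominates factorial asymptotically.

f(n) grows faster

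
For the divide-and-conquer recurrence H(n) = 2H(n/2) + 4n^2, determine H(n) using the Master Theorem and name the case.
Master Theorem template: H(n) = a·H(n/b) + f(n).
Here: a=2, b=2, f(n)=4n^2
Compute log_b(a) = log_2(2) = 1.
f(n) = 4n^2 = Ω(n^(1+ε)) with ε = 1, and the regularity condition holds (a·f(n/b) = (a/b^2)·f(n) with a/b^2 = 2^-1 < 1). Case 3: H(n) = Θ(f(n)) = Θ(n^2).

Case 3: H(n) = Θ(n^2)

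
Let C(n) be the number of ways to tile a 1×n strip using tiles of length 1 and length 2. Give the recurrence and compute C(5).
Condition on the last tile: it has length 1 (leaving a 1×(n-1) strip) or length 2 (leaving a 1×(n-2) strip), so C(n) = C(n-1) + C(n-2) (order-2 linear recurrence).
For 0 ≤ i < 2 only unit tiles fit, so C(i) = 1.
Iterating the recurrence: C(2) = 2, C(3) = 3, C(4) = 5, C(5) = 8.

C(n) = C(n-1) + C(n-2), with C(i) = 1 for 0 ≤ i < 2; C(5) = 8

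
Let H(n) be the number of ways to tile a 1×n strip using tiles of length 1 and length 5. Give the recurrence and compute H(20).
Condition on the last tile: it has length 1 (leaving a 1×(n-1) strip) or length 5 (leaving a 1×(n-5) strip), so H(n) = H(n-1) + H(n-5) (order-5 linear recurrence).
For 0 ≤ i < 5 only unit tiles fit, so H(i) = 1.
Iterating the recurrence: H(5) = 2, H(6) = 3, H(7) = 4, H(8) = 5, H(9) = 6, H(10) = 8, H(11) = 11, H(12) = 15, H(13) = 20, H(14) = 26, H(15) = 34, H(16) = 45, H(17) = 60, H(18) = 80, H(19) = 106, H(20) = 140.

H(n) = H(n-1) + H(n-5), with H(i) = 1 for 0 ≤ i < 5; H(20) = 140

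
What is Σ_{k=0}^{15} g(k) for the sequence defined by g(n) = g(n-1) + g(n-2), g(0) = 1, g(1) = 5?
Computing the sequence terms: 1, 5, 6, 11, 17, 28, 45, 73, 118, 191, 309, 500, 809, 1309, 2118, 3427
Adding these values together:

8967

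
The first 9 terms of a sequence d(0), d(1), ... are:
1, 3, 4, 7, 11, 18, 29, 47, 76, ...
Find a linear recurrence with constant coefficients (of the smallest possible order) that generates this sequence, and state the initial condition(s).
Look for the lowest-order linear relation among consecutive terms.
Observation: d(n) - 1·d(n-1) - (1)·d(n-2) = 0 holds for the shown terms, and no order-1 relation d(n) = α·d(n-1) + β fits.
Check at n=3: 1·4 + (1)·3 = 7. ✓

d(n) = d(n-1) + d(n-2), d(0) = 1, d(1) = 3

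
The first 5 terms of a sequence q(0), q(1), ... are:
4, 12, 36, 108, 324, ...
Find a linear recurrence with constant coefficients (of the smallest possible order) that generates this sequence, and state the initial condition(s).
Look for the lowest-order linear relation among consecutive terms.
Observation: each term is 3× the previous.
Check at n=2: 3·12 = 36. ✓

q(n) = 3 × q(n-1), q(0) = 4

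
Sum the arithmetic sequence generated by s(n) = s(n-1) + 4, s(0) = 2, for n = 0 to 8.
Computing the sequence terms: 2, 6, 10, 14, 18, 22, 26, 30, 34
Adding these values together:

162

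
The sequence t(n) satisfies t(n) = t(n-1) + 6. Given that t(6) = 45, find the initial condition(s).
t(6) = t(0) + 6·6, so t(0) = 45 - 36 = 9.

t(0) = 9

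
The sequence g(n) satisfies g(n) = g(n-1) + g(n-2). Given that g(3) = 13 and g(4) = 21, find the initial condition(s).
Work backwards using g(k) = g(k+2) - g(k+1):
g(2) = g(4) - g(3) = 21 - 13 = 8
g(1) = g(3) - g(2) = 13 - 8 = 5
g(0) = g(2) - g(1) = 8 - 5 = 3

g(0) = 3, g(1) = 5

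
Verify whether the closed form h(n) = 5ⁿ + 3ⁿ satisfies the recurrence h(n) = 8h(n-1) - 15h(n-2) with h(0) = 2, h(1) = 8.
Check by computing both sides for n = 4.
From the recurrence with h(0) = 2, h(1) = 8:
  h(0) = 2, h(1) = 8, h(2) = 34, h(3) = 152, h(4) = 706
  so the recurrence gives h(4) = 706.
From the proposed closed form h(n) = 5ⁿ + 3ⁿ:
  h(4) = 706.
Both sides give 706 at n = 4, and the initial condition(s) match, so the closed form is consistent.

Yes, the closed form is correct.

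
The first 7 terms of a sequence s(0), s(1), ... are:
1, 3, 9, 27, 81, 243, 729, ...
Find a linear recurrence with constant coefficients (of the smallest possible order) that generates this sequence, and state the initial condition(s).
Look for the lowest-order linear relation among consecutive terms.
Observation: each term is 3× the previous.
Check at n=2: 3·3 = 9. ✓

s(n) = 3 × s(n-1), s(0) = 1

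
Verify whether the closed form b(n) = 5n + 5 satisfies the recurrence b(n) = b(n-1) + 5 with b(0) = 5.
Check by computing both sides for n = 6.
From the recurrence with b(0) = 5:
  b(0) = 5, b(1) = 10, b(2) = 15, b(3) = 20, b(4) = 25, b(5) = 30, b(6) = 35
  so the recurrence gives b(6) = 35.
From the proposed closed form b(n) = 5n + 5:
  b(6) = 35.
Both sides give 35 at n = 6, and the initial condition(s) match, so the closed form is consistent.

Yes, the closed form is correct.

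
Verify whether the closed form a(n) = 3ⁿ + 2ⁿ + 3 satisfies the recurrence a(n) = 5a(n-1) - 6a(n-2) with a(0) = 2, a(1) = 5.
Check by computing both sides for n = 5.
From the recurrence with a(0) = 2, a(1) = 5:
  a(0) = 2, a(1) = 5, a(2) = 13, a(3) = 35, a(4) = 97, a(5) = 275
  so the recurrence gives a(5) = 275.
From the proposed closed form a(n) = 3ⁿ + 2ⁿ + 3:
  a(5) = 278.
The recurrence gives 275 but the closed form gives 278, so the closed form does not satisfy the recurrence.

No, the closed form is incorrect.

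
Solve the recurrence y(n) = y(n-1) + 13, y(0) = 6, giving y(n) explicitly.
Recurrence: y(n) = y(n-1) + 13, initial: y(0) = 6.
Each step adds 13, so y(n) = y(0) + 13n = 13n + 6.

y(n) = 13n + 6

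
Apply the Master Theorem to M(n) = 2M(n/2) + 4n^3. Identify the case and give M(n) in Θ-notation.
Master Theorem template: M(n) = a·M(n/b) + f(n).
Here: a=2, b=2, f(n)=4n^3
Compute log_b(a) = log_2(2) = 1.
f(n) = 4n^3 = Ω(n^(1+ε)) with ε = 2, and the regularity condition holds (a·f(n/b) = (a/b^3)·f(n) with a/b^3 = 2^-2 < 1). Case 3: M(n) = Θ(f(n)) = Θ(n^3).

Case 3: M(n) = Θ(n^3)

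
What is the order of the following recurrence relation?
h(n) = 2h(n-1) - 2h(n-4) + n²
The order is the largest lag k for which h(n-k) appears. Here the deepest term is h(n-4) (the n² term is non-homogeneous and does not affect the order), so the order is 4.

Order 4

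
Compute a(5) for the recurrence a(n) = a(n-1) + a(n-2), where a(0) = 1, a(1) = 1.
Computing the sequence terms:
1, 1, 2, 3, 5, 8

8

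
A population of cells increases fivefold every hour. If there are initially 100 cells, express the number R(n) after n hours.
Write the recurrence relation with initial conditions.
Each hour multiplies the count by 5, so the count after n hours depends only on the count after n-1 hours: R(n) = 5 × R(n-1). The starting count gives R(0) = 100.
Unrolling n times gives the closed form R(n) = 100 × 5ⁿ.

R(n) = 5 × R(n-1), R(0) = 100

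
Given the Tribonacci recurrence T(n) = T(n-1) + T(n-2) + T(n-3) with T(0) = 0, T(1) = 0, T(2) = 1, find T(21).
Computing the sequence terms:
0, 0, 1, 1, 2, 4, 7, 13, 24, 44, 81, 149, 274, 504, 927, 1705, 3136, 5768, 10609, 19513, 35890, 66012

66012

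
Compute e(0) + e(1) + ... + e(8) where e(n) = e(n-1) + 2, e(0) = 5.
Computing the sequence terms: 5, 7, 9, 11, 13, 15, 17, 19, 21
Adding these values together:

117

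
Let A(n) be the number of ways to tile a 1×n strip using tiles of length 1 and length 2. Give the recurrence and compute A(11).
Condition on the last tile: it has length 1 (leaving a 1×(n-1) strip) or length 2 (leaving a 1×(n-2) strip), so A(n) = A(n-1) + A(n-2) (order-2 linear recurrence).
For 0 ≤ i < 2 only unit tiles fit, so A(i) = 1.
Iterating the recurrence: A(2) = 2, A(3) = 3, A(4) = 5, A(5) = 8, A(6) = 13, A(7) = 21, A(8) = 34, A(9) = 55, A(10) = 89, A(11) = 144.

A(n) = A(n-1) + A(n-2), with A(i) = 1 for 0 ≤ i < 2; A(11) = 144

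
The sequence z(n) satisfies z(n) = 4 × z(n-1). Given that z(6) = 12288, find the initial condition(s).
In general z(n) = 4ⁿ · z(0). At n = 6: z(0) = z(6) / 4^6 = 12288 / 4096 = 3.

z(0) = 3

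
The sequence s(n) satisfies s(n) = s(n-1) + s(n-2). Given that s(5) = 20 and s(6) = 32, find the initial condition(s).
Work backwards using s(k) = s(k+2) - s(k+1):
s(4) = s(6) - s(5) = 32 - 20 = 12
s(3) = s(5) - s(4) = 20 - 12 = 8
s(2) = s(4) - s(3) = 12 - 8 = 4
s(1) = s(3) - s(2) = 8 - 4 = 4
s(0) = s(2) - s(1) = 4 - 4 = 0

s(0) = 0, s(1) = 4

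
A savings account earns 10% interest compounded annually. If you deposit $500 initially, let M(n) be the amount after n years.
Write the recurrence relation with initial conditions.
Each year the balance grows by 10%, i.e. is multiplied by 1 + 10/100 = 1.1, so M(n) = 1.1 × M(n-1). The initial deposit gives M(0) = 500.
Unrolling gives the closed form M(n) = 500 × (1.1)ⁿ.

M(n) = 1.1 × M(n-1), M(0) = 500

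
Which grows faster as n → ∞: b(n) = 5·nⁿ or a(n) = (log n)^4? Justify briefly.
Comparing growth rates:
Growth-rate hierarchy: log n ≺ any polynomial ≺ any exponential cⁿ (c>1) ≺ n! ≺ nⁿ.
super-exponential nⁿ dominates polylogarithmic (log n)^4 asymptotically.

b(n) grows faster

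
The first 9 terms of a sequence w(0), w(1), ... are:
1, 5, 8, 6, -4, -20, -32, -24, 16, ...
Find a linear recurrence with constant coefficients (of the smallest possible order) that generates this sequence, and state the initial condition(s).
Look for the lowest-order linear relation among consecutive terms.
Observation: w(n) - 2·w(n-1) - (-2)·w(n-2) = 0 holds for the shown terms, and no order-1 relation w(n) = α·w(n-1) + β fits.
Check at n=3: 2·8 + (-2)·5 = 6. ✓

w(n) = 2w(n-1) - 2w(n-2), w(0) = 1, w(1) = 5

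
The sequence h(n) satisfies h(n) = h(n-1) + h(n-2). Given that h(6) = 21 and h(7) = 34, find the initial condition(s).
Work backwards using h(k) = h(k+2) - h(k+1):
h(5) = h(7) - h(6) = 34 - 21 = 13
h(4) = h(6) - h(5) = 21 - 13 = 8
h(3) = h(5) - h(4) = 13 - 8 = 5
h(2) = h(4) - h(3) = 8 - 5 = 3
h(1) = h(3) - h(2) = 5 - 3 = 2
h(0) = h(2) - h(1) = 3 - 2 = 1

h(0) = 1, h(1) = 2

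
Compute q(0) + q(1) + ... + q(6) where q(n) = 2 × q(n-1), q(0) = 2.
Computing the sequence terms: 2, 4, 8, 16, 32, 64, 128
Adding these values together:

254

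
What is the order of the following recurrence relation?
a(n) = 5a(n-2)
The order is the largest lag k for which a(n-k) appears. Here the deepest term is a(n-2), so the order is 2.

Order 2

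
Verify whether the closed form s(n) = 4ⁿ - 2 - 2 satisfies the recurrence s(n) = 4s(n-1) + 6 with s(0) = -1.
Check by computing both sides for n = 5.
From the recurrence with s(0) = -1:
  s(0) = -1, s(1) = 2, s(2) = 14, s(3) = 62, s(4) = 254, s(5) = 1022
  so the recurrence gives s(5) = 1022.
From the proposed closed form s(n) = 4ⁿ - 2 - 2:
  s(5) = 1020.
The recurrence gives 1022 but the closed form gives 1020, so the closed form does not satisfy the recurrence.

No, the closed form is incorrect.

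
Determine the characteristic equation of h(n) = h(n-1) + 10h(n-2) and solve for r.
Substitute h(n) = rⁿ and divide through by rⁿ⁻²: r² - r - 10 = 0
Discriminant: 1² + 4·10 = 41, not a perfect square, so by the quadratic formula r = (1 ± √41)/2.
General solution: h(n) = A·r₁ⁿ + B·r₂ⁿ where r₁,r₂ = (1 ± √41)/2

Characteristic: r² - r - 10 = 0, Roots: r = (1 ± √41)/2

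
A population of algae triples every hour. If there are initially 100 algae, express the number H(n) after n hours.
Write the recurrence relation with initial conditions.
Each hour multiplies the count by 3, so the count after n hours depends only on the count after n-1 hours: H(n) = 3 × H(n-1). The starting count gives H(0) = 100.
Unrolling n times gives the closed form H(n) = 100 × 3ⁿ.

H(n) = 3 × H(n-1), H(0) = 100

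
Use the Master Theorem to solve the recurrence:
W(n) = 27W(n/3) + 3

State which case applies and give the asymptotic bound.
Master Theorem template: W(n) = a·W(n/b) + f(n).
Here: a=27, b=3, f(n)=3
Compute log_b(a) = log_3(27) = 3.
f(n) = 3 = O(n^(3-ε)) with ε = 3. Case 1: W(n) = Θ(n^log_b(a)) = Θ(n^3).

Case 1: W(n) = Θ(n^3)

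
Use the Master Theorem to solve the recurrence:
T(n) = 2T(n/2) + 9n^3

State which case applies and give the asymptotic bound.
Master Theorem template: T(n) = a·T(n/b) + f(n).
Here: a=2, b=2, f(n)=9n^3
Compute log_b(a) = log_2(2) = 1.
f(n) = 9n^3 = Ω(n^(1+ε)) with ε = 2, and the regularity condition holds (a·f(n/b) = (a/b^3)·f(n) with a/b^3 = 2^-2 < 1). Case 3: T(n) = Θ(f(n)) = Θ(n^3).

Case 3: T(n) = Θ(n^3)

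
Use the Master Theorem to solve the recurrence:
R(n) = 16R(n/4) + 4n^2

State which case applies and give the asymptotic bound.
Master Theorem template: R(n) = a·R(n/b) + f(n).
Here: a=16, b=4, f(n)=4n^2
Compute log_b(a) = log_4(16) = 2.
f(n) = 4n^2 = Θ(n^2). Case 2: R(n) = Θ(n^2 log n).

Case 2: R(n) = Θ(n^2 log n)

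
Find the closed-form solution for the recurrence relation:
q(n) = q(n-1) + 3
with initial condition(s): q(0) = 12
Recurrence: q(n) = q(n-1) + 3, initial: q(0) = 12.
Each step adds 3, so q(n) = q(0) + 3n = 3n + 12.

q(n) = 3n + 12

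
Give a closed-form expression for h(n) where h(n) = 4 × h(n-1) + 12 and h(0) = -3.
Recurrence: h(n) = 4 × h(n-1) + 12, initial: h(0) = -3.
Try h(n) = A·4ⁿ + C. Substituting: A·4ⁿ + C = 4(A·4ⁿ⁻¹ + C) + 12 = A·4ⁿ + 4C + 12, so C = 4C + 12, giving C = -4. Then h(0) = A - 4 = -3 gives A = 1.

h(n) = 4ⁿ - 4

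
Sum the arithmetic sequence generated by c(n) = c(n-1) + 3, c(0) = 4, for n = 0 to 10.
Computing the sequence terms: 4, 7, 10, 13, 16, 19, 22, 25, 28, 31, 34
Adding these values together:

209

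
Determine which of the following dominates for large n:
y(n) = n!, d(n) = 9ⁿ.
Comparing growth rates:
Growth-rate hierarchy: log n ≺ any polynomial ≺ any exponential cⁿ (c>1) ≺ n! ≺ nⁿ.
factorial dominates exponential base 9 asymptotically.

y(n) grows faster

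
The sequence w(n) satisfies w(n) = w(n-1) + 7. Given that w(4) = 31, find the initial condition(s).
w(4) = w(0) + 4·7, so w(0) = 31 - 28 = 3.

w(0) = 3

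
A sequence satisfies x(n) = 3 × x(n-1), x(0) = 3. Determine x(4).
Computing step by step:
x(0) = 3
x(1) = 3 × 3 = 9
x(2) = 3 × 9 = 27
x(3) = 3 × 27 = 81
x(4) = 3 × 81 = 243

243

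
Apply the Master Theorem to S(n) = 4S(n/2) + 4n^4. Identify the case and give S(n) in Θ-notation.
Master Theorem template: S(n) = a·S(n/b) + f(n).
Here: a=4, b=2, f(n)=4n^4
Compute log_b(a) = log_2(4) = 2.
f(n) = 4n^4 = Ω(n^(2+ε)) with ε = 2, and the regularity condition holds (a·f(n/b) = (a/b^4)·f(n) with a/b^4 = 2^-2 < 1). Case 3: S(n) = Θ(f(n)) = Θ(n^4).

Case 3: S(n) = Θ(n^4)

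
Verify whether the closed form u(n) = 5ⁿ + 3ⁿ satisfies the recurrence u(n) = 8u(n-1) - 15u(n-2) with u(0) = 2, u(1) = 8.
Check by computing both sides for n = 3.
From the recurrence with u(0) = 2, u(1) = 8:
  u(0) = 2, u(1) = 8, u(2) = 34, u(3) = 152
  so the recurrence gives u(3) = 152.
From the proposed closed form u(n) = 5ⁿ + 3ⁿ:
  u(3) = 152.
Both sides give 152 at n = 3, and the initial condition(s) match, so the closed form is consistent.

Yes, the closed form is correct.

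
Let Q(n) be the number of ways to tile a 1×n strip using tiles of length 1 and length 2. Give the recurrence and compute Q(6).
Condition on the last tile: it has length 1 (leaving a 1×(n-1) strip) or length 2 (leaving a 1×(n-2) strip), so Q(n) = Q(n-1) + Q(n-2) (order-2 linear recurrence).
For 0 ≤ i < 2 only unit tiles fit, so Q(i) = 1.
Iterating the recurrence: Q(2) = 2, Q(3) = 3, Q(4) = 5, Q(5) = 8, Q(6) = 13.

Q(n) = Q(n-1) + Q(n-2), with Q(i) = 1 for 0 ≤ i < 2; Q(6) = 13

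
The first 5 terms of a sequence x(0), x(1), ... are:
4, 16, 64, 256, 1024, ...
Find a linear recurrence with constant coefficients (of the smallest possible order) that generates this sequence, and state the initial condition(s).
Look for the lowest-order linear relation among consecutive terms.
Observation: each term is 4× the previous.
Check at n=2: 4·16 = 64. ✓

x(n) = 4 × x(n-1), x(0) = 4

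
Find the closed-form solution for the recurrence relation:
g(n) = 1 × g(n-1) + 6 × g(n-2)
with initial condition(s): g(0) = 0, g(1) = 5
Recurrence: g(n) = 1 × g(n-1) + 6 × g(n-2), initial: g(0) = 0, g(1) = 5.
Characteristic equation: r² - 1r - 6 = 0, which factors as (r - 3)(r + 2) = 0, so r = 3, -2. General solution g(n) = A·3ⁿ + B·(-2)ⁿ. From g(0) = 0: A + B = 0. From g(1) = 5: 3A - 2B = 5. Solving gives A = 1, B = -1.

g(n) = 3ⁿ - (-2)ⁿ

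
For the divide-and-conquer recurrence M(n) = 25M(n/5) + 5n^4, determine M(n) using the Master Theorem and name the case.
Master Theorem template: M(n) = a·M(n/b) + f(n).
Here: a=25, b=5, f(n)=5n^4
Compute log_b(a) = log_5(25) = 2.
f(n) = 5n^4 = Ω(n^(2+ε)) with ε = 2, and the regularity condition holds (a·f(n/b) = (a/b^4)·f(n) with a/b^4 = 5^-2 < 1). Case 3: M(n) = Θ(f(n)) = Θ(n^4).

Case 3: M(n) = Θ(n^4)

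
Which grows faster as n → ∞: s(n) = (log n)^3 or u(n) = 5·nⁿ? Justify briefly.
Comparing growth rates:
Growth-rate hierarchy: log n ≺ any polynomial ≺ any exponential cⁿ (c>1) ≺ n! ≺ nⁿ.
super-exponential nⁿ dominates polylogarithmic (log n)^3 asymptotically.

u(n) grows faster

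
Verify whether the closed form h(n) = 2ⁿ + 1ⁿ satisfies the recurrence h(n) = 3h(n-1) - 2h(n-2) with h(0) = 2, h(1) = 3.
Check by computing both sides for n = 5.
From the recurrence with h(0) = 2, h(1) = 3:
  h(0) = 2, h(1) = 3, h(2) = 5, h(3) = 9, h(4) = 17, h(5) = 33
  so the recurrence gives h(5) = 33.
From the proposed closed form h(n) = 2ⁿ + 1ⁿ:
  h(5) = 33.
Both sides give 33 at n = 5, and the initial condition(s) match, so the closed form is consistent.

Yes, the closed form is correct.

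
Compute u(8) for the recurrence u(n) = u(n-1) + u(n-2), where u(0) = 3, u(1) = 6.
Computing the sequence terms:
3, 6, 9, 15, 24, 39, 63, 102, 165

165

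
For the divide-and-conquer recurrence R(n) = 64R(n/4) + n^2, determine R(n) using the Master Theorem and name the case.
Master Theorem template: R(n) = a·R(n/b) + f(n).
Here: a=64, b=4, f(n)=n^2
Compute log_b(a) = log_4(64) = 3.
f(n) = n^2 = O(n^(3-ε)) with ε = 1. Case 1: R(n) = Θ(n^log_b(a)) = Θ(n^3).

Case 1: R(n) = Θ(n^3)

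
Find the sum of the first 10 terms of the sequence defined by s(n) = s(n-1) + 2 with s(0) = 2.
Computing the sequence terms: 2, 4, 6, 8, 10, 12, 14, 16, 18, 20
Adding these values together:

110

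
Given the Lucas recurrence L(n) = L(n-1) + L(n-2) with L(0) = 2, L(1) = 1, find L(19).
Computing the sequence terms:
2, 1, 3, 4, 7, 11, 18, 29, 47, 76, 123, 199, 322, 521, 843, 1364, 2207, 3571, 5778, 9349

9349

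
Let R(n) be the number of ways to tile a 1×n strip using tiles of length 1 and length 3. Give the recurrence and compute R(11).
Condition on the last tile: it has length 1 (leaving a 1×(n-1) strip) or length 3 (leaving a 1×(n-3) strip), so R(n) = R(n-1) + R(n-3) (order-3 linear recurrence).
For 0 ≤ i < 3 only unit tiles fit, so R(i) = 1.
Iterating the recurrence: R(3) = 2, R(4) = 3, R(5) = 4, R(6) = 6, R(7) = 9, R(8) = 13, R(9) = 19, R(10) = 28, R(11) = 41.

R(n) = R(n-1) + R(n-3), with R(i) = 1 for 0 ≤ i < 3; R(11) = 41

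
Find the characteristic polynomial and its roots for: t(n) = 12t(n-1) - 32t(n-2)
Substitute t(n) = rⁿ and divide through by rⁿ⁻²: r² - 12r + 32 = 0
Factor: (r - 4)(r - 8) = 0, so r = 4, 8.
General solution: t(n) = A·4ⁿ + B·8ⁿ

Characteristic: r² - 12r + 32 = 0, Roots: r = 4, 8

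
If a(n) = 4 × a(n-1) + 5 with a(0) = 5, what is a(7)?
Computing step by step:
a(0) = 5
a(1) = 4 × 5 + 5 = 25
a(2) = 4 × 25 + 5 = 105
a(3) = 4 × 105 + 5 = 425
a(4) = 4 × 425 + 5 = 1705
a(5) = 4 × 1705 + 5 = 6825
a(6) = 4 × 6825 + 5 = 27305
a(7) = 4 × 27305 + 5 = 109225

109225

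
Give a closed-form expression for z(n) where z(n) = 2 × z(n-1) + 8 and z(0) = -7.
Recurrence: z(n) = 2 × z(n-1) + 8, initial: z(0) = -7.
Try z(n) = A·2ⁿ + C. Substituting: A·2ⁿ + C = 2(A·2ⁿ⁻¹ + C) + 8 = A·2ⁿ + 2C + 8, so C = 2C + 8, giving C = -8. Then z(0) = A - 8 = -7 gives A = 1.

z(n) = 2ⁿ - 8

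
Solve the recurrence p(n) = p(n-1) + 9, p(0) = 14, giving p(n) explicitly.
Recurrence: p(n) = p(n-1) + 9, initial: p(0) = 14.
Each step adds 9, so p(n) = p(0) + 9n = 9n + 14.

p(n) = 9n + 14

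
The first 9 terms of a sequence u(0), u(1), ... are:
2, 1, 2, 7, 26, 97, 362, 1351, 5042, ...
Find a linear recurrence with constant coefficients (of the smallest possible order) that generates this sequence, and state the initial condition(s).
Look for the lowest-order linear relation among consecutive terms.
Observation: u(n) - 4·u(n-1) - (-1)·u(n-2) = 0 holds for the shown terms, and no order-1 relation u(n) = α·u(n-1) + β fits.
Check at n=3: 4·2 + (-1)·1 = 7. ✓

u(n) = 4u(n-1) - u(n-2), u(0) = 2, u(1) = 1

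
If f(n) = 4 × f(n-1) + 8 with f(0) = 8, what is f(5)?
Computing step by step:
f(0) = 8
f(1) = 4 × 8 + 8 = 40
f(2) = 4 × 40 + 8 = 168
f(3) = 4 × 168 + 8 = 680
f(4) = 4 × 680 + 8 = 2728
f(5) = 4 × 2728 + 8 = 10920

10920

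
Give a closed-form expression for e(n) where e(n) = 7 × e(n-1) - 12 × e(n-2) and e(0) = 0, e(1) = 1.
Recurrence: e(n) = 7 × e(n-1) - 12 × e(n-2), initial: e(0) = 0, e(1) = 1.
Characteristic equation: r² - 7r + 12 = 0, which factors as (r - 4)(r - 3) = 0, so r = 4, 3. General solution e(n) = A·4ⁿ + B·3ⁿ. From e(0) = 0: A + B = 0. From e(1) = 1: 4A + 3B = 1. Solving gives A = 1, B = -1.

e(n) = 4ⁿ - 3ⁿ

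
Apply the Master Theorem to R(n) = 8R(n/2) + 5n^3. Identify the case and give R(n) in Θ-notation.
Master Theorem template: R(n) = a·R(n/b) + f(n).
Here: a=8, b=2, f(n)=5n^3
Compute log_b(a) = log_2(8) = 3.
f(n) = 5n^3 = Θ(n^3). Case 2: R(n) = Θ(n^3 log n).

Case 2: R(n) = Θ(n^3 log n)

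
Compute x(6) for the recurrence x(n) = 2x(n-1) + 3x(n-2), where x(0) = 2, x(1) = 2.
Computing the sequence terms:
2, 2, 10, 26, 82, 242, 730

730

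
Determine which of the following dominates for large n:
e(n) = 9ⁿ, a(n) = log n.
Comparing growth rates:
Growth-rate hierarchy: log n ≺ any polynomial ≺ any exponential cⁿ (c>1) ≺ n! ≺ nⁿ.
exponential base 9 dominates logarithmic asymptotically.

e(n) grows faster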